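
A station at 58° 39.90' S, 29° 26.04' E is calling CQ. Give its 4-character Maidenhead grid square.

KD41

Shift to the Maidenhead origin (180°W, 90°S): lon 209.43, lat 31.34.
Field: lon ⌊209.43/20⌋ = 10 → K; lat ⌊31.34/10⌋ = 3 → D.
Square: lon ⌊9.43/2⌋ = 4; lat ⌊1.34/1⌋ = 1.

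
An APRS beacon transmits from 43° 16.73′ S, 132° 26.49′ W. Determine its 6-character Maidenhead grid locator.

Add 180° to longitude and 90° to latitude: 47.5585, 46.7212.
Field: 47.5585/20 → 2 → C, 46.7212/10 → 4 → E; chars CE.
Square: 7.5585/2 → 3, 6.7212/1 → 6; chars 36.
Subsquare: 1.5585/0.0833333 → 18 → s, 0.7212/0.0416667 → 17 → r; chars sr.

CE36sr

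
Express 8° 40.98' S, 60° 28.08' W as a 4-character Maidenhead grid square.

FI91

Offset from 180°W / 90°S: lon 119.53°, lat 81.32°.
Field: lon ⌊119.53/20⌋ = 5 → F; lat ⌊81.32/10⌋ = 8 → I.
Square: lon ⌊19.53/2⌋ = 9; lat ⌊1.32/1⌋ = 1.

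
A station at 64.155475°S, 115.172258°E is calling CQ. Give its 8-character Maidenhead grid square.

Shift to the Maidenhead origin (180°W, 90°S): lon 295.17226, lat 25.84453.
Field (20°×10°, letters A–R): 295.17226/20 → 14 → O, 25.84453/10 → 2 → C; chars OC.
Square (2°×1°, digits 0–9): 15.17226/2 → 7, 5.84453/1 → 5; chars 75.
Subsquare (5′×2.5′, letters a–x): 1.17226/0.0833333 → 14 → o, 0.84453/0.0416667 → 20 → u; chars ou.
Extended square (30″×15″, digits 0–9): 0.00559/0.00833333 → 0, 0.01119/0.00416667 → 2; chars 02.

OC75ou02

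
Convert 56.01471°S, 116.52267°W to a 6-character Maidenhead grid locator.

Add 180° to longitude and 90° to latitude: 63.4773, 33.9853.
Field: lon ⌊63.4773/20⌋ = 3 → D; lat ⌊33.9853/10⌋ = 3 → D.
Square: lon ⌊3.4773/2⌋ = 1; lat ⌊3.9853/1⌋ = 3.
Subsquare: lon ⌊1.4773/0.0833333⌋ = 17 → r; lat ⌊0.9853/0.0416667⌋ = 23 → x.

DD13rx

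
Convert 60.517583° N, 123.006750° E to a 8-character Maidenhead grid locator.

Shift to the Maidenhead origin (180°W, 90°S): lon 303.00675, lat 150.51758.
Field: lon ⌊303.00675/20⌋ = 15 → P; lat ⌊150.51758/10⌋ = 15 → P.
Square: lon ⌊3.00675/2⌋ = 1; lat ⌊0.51758/1⌋ = 0.
Subsquare: lon ⌊1.00675/0.0833333⌋ = 12 → m; lat ⌊0.51758/0.0416667⌋ = 12 → m.
Extended square: lon ⌊0.00675/0.00833333⌋ = 0; lat ⌊0.01758/0.00416667⌋ = 4.

PP10mm04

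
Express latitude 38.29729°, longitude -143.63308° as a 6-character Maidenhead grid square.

Offset from 180°W / 90°S: lon 36.3669°, lat 128.2973°.
Field: 36.3669/20 → 1 → B, 128.2973/10 → 12 → M; chars BM.
Square: 16.3669/2 → 8, 8.2973/1 → 8; chars 88.
Subsquare: 0.3669/0.0833333 → 4 → e, 0.2973/0.0416667 → 7 → h; chars eh.

BM88eh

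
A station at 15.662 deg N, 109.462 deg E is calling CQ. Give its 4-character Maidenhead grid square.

Shift to the Maidenhead origin (180°W, 90°S): lon 289.46, lat 105.66.
Field (20°×10°, letters A–R): lon ⌊289.46/20⌋ = 14 → O; lat ⌊105.66/10⌋ = 10 → K.
Square (2°×1°, digits 0–9): lon ⌊9.46/2⌋ = 4; lat ⌊5.66/1⌋ = 5.

OK45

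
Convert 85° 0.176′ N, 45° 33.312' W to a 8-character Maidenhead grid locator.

GR75fa30

Offset from 180°W / 90°S: lon 134.44480°, lat 175.00293°.
Field (20°×10°, letters A–R): 134.44480/20 → 6 → G, 175.00293/10 → 17 → R; chars GR.
Square (2°×1°, digits 0–9): 14.44480/2 → 7, 5.00293/1 → 5; chars 75.
Subsquare (5′×2.5′, letters a–x): 0.44480/0.0833333 → 5 → f, 0.00293/0.0416667 → 0 → a; chars fa.
Extended square (30″×15″, digits 0–9): 0.02813/0.00833333 → 3, 0.00293/0.00416667 → 0; chars 30.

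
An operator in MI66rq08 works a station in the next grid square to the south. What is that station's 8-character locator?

MI66rq07

Latitude extended square 8; −1 → 7.
The longitude characters are unchanged.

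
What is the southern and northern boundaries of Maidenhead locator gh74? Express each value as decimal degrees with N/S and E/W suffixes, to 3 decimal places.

Field G=6, H=7: +6·20° lon, +7·10° lat → SW at lon -60°, lat -20°.
Square 7, 4: +7·2° lon, +4·1° lat → SW at lon -46°, lat -16°.
Cell spans 2° lon × 1° lat.
south 16.000° S, north 15.000° S.

16.000° S, 15.000° S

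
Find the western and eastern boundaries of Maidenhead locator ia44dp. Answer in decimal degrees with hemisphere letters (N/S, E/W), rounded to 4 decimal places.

11.7500° W, 11.6667° W

Field I=8, A=0: +8·20° lon, +0·10° lat → SW at lon -20°, lat -90°.
Square 4, 4: +4·2° lon, +4·1° lat → SW at lon -12°, lat -86°.
Subsquare d=3, p=15: +3·0.0833333° lon, +15·0.0416667° lat → SW at lon -11.75°, lat -85.375°.
Cell spans 0.0833333° lon × 0.0416667° lat.
west 11.7500° W, east 11.6667° W.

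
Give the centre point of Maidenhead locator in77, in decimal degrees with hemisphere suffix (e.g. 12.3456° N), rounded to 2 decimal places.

47.50° N, 5.00° W

Field I=8, N=13: +8·20° lon, +13·10° lat → SW at lon -20°, lat 40°.
Square 7, 7: +7·2° lon, +7·1° lat → SW at lon -6°, lat 47°.
Cell spans 2° lon × 1° lat. Centre is SW corner plus half of each.
latitude 47.50° N, longitude 5.00° W.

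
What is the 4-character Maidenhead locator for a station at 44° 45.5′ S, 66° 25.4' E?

ME35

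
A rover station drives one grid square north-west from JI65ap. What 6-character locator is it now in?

JI55xq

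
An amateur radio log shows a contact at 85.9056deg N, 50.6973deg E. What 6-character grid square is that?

LR55iv

Add 180° to longitude and 90° to latitude: 230.6973, 175.9056.
Field (20°×10°, letters A–R): lon ⌊230.6973/20⌋ = 11 → L; lat ⌊175.9056/10⌋ = 17 → R.
Square (2°×1°, digits 0–9): lon ⌊10.6973/2⌋ = 5; lat ⌊5.9056/1⌋ = 5.
Subsquare (5′×2.5′, letters a–x): lon ⌊0.6973/0.0833333⌋ = 8 → i; lat ⌊0.9056/0.0416667⌋ = 21 → v.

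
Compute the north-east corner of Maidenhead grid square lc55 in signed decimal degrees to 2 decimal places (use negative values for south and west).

Field L=11, C=2: +11·20° lon, +2·10° lat → SW at lon 40°, lat -70°.
Square 5, 5: +5·2° lon, +5·1° lat → SW at lon 50°, lat -65°.
Cell spans 2° lon × 1° lat. NE corner is SW corner plus one full cell.
latitude -64.00, longitude 52.00.

-64.00, 52.00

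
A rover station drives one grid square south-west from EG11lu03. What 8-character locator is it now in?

EG11ku92

Longitude extended square 0; −1 → -1, wraps to 9, carry into subsquare.
Longitude subsquare l = 11; −1 → 10 = k.
Latitude extended square 3; −1 → 2.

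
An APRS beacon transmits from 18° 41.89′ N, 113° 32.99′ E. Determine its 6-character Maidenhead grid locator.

OK68sq

Shift to the Maidenhead origin (180°W, 90°S): lon 293.5498, lat 108.6982.
Field: 293.5498/20 → 14 → O, 108.6982/10 → 10 → K; chars OK.
Square: 13.5498/2 → 6, 8.6982/1 → 8; chars 68.
Subsquare: 1.5498/0.0833333 → 18 → s, 0.6982/0.0416667 → 16 → q; chars sq.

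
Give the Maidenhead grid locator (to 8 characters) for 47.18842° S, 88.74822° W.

Offset from 180°W / 90°S: lon 91.25178°, lat 42.81158°.
Field: lon ⌊91.25178/20⌋ = 4 → E; lat ⌊42.81158/10⌋ = 4 → E.
Square: lon ⌊11.25178/2⌋ = 5; lat ⌊2.81158/1⌋ = 2.
Subsquare: lon ⌊1.25178/0.0833333⌋ = 15 → p; lat ⌊0.81158/0.0416667⌋ = 19 → t.
Extended square: lon ⌊0.00178/0.00833333⌋ = 0; lat ⌊0.01991/0.00416667⌋ = 4.

EE52pt04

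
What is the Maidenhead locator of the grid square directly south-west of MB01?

LB90

Longitude square 0; −1 → -1, wraps to 9, carry into field.
Longitude field M = 12; −1 → 11 = L.
Latitude square 1; −1 → 0.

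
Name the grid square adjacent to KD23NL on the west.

KD23ml

Longitude subsquare n = 13; −1 → 12 = m.
The latitude characters are unchanged.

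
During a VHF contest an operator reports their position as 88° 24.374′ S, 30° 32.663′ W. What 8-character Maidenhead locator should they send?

Offset from 180°W / 90°S: lon 149.45562°, lat 1.59377°.
Field: 149.45562/20 → 7 → H, 1.59377/10 → 0 → A; chars HA.
Square: 9.45562/2 → 4, 1.59377/1 → 1; chars 41.
Subsquare: 1.45562/0.0833333 → 17 → r, 0.59377/0.0416667 → 14 → o; chars ro.
Extended square: 0.03895/0.00833333 → 4, 0.01043/0.00416667 → 2; chars 42.

HA41ro42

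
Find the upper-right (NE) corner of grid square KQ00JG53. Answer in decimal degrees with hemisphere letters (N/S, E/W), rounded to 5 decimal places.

Field K=10, Q=16: +10·20° lon, +16·10° lat → SW at lon 20°, lat 70°.
Square 0, 0: +0·2° lon, +0·1° lat → SW at lon 20°, lat 70°.
Subsquare j=9, g=6: +9·0.0833333° lon, +6·0.0416667° lat → SW at lon 20.75°, lat 70.25°.
Extended square 5, 3: +5·0.00833333° lon, +3·0.00416667° lat → SW at lon 20.7917°, lat 70.2625°.
Cell spans 0.00833333° lon × 0.00416667° lat. NE corner is SW corner plus one full cell.
latitude 70.26667° N, longitude 20.80000° E.

70.26667° N, 20.80000° E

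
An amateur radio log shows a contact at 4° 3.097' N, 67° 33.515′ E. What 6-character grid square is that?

MJ34sb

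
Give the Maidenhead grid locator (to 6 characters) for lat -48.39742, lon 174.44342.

RE71fo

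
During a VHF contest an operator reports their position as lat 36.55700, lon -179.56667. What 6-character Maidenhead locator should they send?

AM06fn

Add 180° to longitude and 90° to latitude: 0.4333, 126.5570.
Field (20°×10°, letters A–R): lon ⌊0.4333/20⌋ = 0 → A; lat ⌊126.5570/10⌋ = 12 → M.
Square (2°×1°, digits 0–9): lon ⌊0.4333/2⌋ = 0; lat ⌊6.5570/1⌋ = 6.
Subsquare (5′×2.5′, letters a–x): lon ⌊0.4333/0.0833333⌋ = 5 → f; lat ⌊0.5570/0.0416667⌋ = 13 → n.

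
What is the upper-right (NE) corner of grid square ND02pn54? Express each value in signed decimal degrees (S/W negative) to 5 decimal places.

-57.43750, 81.30000

Field N=13, D=3: +13·20° lon, +3·10° lat → SW at lon 80°, lat -60°.
Square 0, 2: +0·2° lon, +2·1° lat → SW at lon 80°, lat -58°.
Subsquare p=15, n=13: +15·0.0833333° lon, +13·0.0416667° lat → SW at lon 81.25°, lat -57.4583°.
Extended square 5, 4: +5·0.00833333° lon, +4·0.00416667° lat → SW at lon 81.2917°, lat -57.4417°.
Cell spans 0.00833333° lon × 0.00416667° lat. NE corner is SW corner plus one full cell.
latitude -57.43750, longitude 81.30000.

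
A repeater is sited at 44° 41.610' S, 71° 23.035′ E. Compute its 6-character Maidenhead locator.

Shift to the Maidenhead origin (180°W, 90°S): lon 251.3839, lat 45.3065.
Field (20°×10°, letters A–R): lon ⌊251.3839/20⌋ = 12 → M; lat ⌊45.3065/10⌋ = 4 → E.
Square (2°×1°, digits 0–9): lon ⌊11.3839/2⌋ = 5; lat ⌊5.3065/1⌋ = 5.
Subsquare (5′×2.5′, letters a–x): lon ⌊1.3839/0.0833333⌋ = 16 → q; lat ⌊0.3065/0.0416667⌋ = 7 → h.

ME55qh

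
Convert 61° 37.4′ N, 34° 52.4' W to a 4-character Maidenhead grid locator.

Add 180° to longitude and 90° to latitude: 145.13, 151.62.
Field: 145.13/20 → 7 → H, 151.62/10 → 15 → P; chars HP.
Square: 5.13/2 → 2, 1.62/1 → 1; chars 21.

HP21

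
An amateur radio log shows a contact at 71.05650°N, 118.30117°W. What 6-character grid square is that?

DQ01ub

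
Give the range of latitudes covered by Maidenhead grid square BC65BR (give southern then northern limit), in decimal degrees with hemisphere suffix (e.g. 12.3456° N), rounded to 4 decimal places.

64.2917° S, 64.2500° S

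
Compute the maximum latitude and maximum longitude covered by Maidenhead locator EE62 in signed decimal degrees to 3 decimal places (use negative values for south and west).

-47.000, -86.000

Field E=4, E=4: +4·20° lon, +4·10° lat → SW at lon -100°, lat -50°.
Square 6, 2: +6·2° lon, +2·1° lat → SW at lon -88°, lat -48°.
Cell spans 2° lon × 1° lat. NE corner is SW corner plus one full cell.
latitude -47.000, longitude -86.000.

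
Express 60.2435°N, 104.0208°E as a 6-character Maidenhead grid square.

Offset from 180°W / 90°S: lon 284.0208°, lat 150.2435°.
Field: lon ⌊284.0208/20⌋ = 14 → O; lat ⌊150.2435/10⌋ = 15 → P.
Square: lon ⌊4.0208/2⌋ = 2; lat ⌊0.2435/1⌋ = 0.
Subsquare: lon ⌊0.0208/0.0833333⌋ = 0 → a; lat ⌊0.2435/0.0416667⌋ = 5 → f.

OP20af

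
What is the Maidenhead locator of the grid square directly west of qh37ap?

QH27xp

Longitude subsquare a = 0; −1 → -1, wraps to 23 = x, carry into square.
Longitude square 3; −1 → 2.
The latitude characters are unchanged.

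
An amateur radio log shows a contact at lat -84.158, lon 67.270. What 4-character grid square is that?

MA35

Shift to the Maidenhead origin (180°W, 90°S): lon 247.27, lat 5.84.
Field: lon ⌊247.27/20⌋ = 12 → M; lat ⌊5.84/10⌋ = 0 → A.
Square: lon ⌊7.27/2⌋ = 3; lat ⌊5.84/1⌋ = 5.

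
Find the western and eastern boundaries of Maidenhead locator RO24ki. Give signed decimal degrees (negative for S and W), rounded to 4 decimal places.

164.8333, 164.9167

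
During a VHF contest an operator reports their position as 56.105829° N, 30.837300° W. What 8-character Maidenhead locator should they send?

Offset from 180°W / 90°S: lon 149.16270°, lat 146.10583°.
Field (20°×10°, letters A–R): lon ⌊149.16270/20⌋ = 7 → H; lat ⌊146.10583/10⌋ = 14 → O.
Square (2°×1°, digits 0–9): lon ⌊9.16270/2⌋ = 4; lat ⌊6.10583/1⌋ = 6.
Subsquare (5′×2.5′, letters a–x): lon ⌊1.16270/0.0833333⌋ = 13 → n; lat ⌊0.10583/0.0416667⌋ = 2 → c.
Extended square (30″×15″, digits 0–9): lon ⌊0.07937/0.00833333⌋ = 9; lat ⌊0.02250/0.00416667⌋ = 5.

HO46nc95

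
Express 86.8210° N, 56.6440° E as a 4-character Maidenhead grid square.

Shift to the Maidenhead origin (180°W, 90°S): lon 236.64, lat 176.82.
Field: 236.64/20 → 11 → L, 176.82/10 → 17 → R; chars LR.
Square: 16.64/2 → 8, 6.82/1 → 6; chars 86.

LR86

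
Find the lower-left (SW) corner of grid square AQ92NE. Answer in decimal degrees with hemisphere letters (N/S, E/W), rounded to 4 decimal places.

Field A=0, Q=16: +0·20° lon, +16·10° lat → SW at lon -180°, lat 70°.
Square 9, 2: +9·2° lon, +2·1° lat → SW at lon -162°, lat 72°.
Subsquare n=13, e=4: +13·0.0833333° lon, +4·0.0416667° lat → SW at lon -160.917°, lat 72.1667°.
latitude 72.1667° N, longitude 160.9167° W.

72.1667° N, 160.9167° W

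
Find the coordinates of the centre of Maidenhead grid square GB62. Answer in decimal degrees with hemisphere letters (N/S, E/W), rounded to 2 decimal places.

77.50° S, 47.00° W

Field G=6, B=1: +6·20° lon, +1·10° lat → SW at lon -60°, lat -80°.
Square 6, 2: +6·2° lon, +2·1° lat → SW at lon -48°, lat -78°.
Cell spans 2° lon × 1° lat. Centre is SW corner plus half of each.
latitude 77.50° S, longitude 47.00° W.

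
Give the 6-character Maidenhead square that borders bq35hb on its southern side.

Latitude subsquare b = 1; −1 → 0 = a.
The longitude characters are unchanged.

BQ35ha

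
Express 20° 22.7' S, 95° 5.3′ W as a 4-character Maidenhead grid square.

EG29

Offset from 180°W / 90°S: lon 84.91°, lat 69.62°.
Field: 84.91/20 → 4 → E, 69.62/10 → 6 → G; chars EG.
Square: 4.91/2 → 2, 9.62/1 → 9; chars 29.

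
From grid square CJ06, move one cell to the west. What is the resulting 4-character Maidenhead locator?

BJ96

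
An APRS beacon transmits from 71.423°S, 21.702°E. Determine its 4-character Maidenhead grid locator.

Offset from 180°W / 90°S: lon 201.70°, lat 18.58°.
Field (20°×10°, letters A–R): lon ⌊201.70/20⌋ = 10 → K; lat ⌊18.58/10⌋ = 1 → B.
Square (2°×1°, digits 0–9): lon ⌊1.70/2⌋ = 0; lat ⌊8.58/1⌋ = 8.

KB08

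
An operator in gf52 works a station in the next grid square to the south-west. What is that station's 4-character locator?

Longitude square 5; −1 → 4.
Latitude square 2; −1 → 1.

GF41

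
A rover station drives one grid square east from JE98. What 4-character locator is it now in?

Longitude square 9; +1 → 10, wraps to 0, carry into field.
Longitude field J = 9; +1 → 10 = K.
The latitude characters are unchanged.

KE08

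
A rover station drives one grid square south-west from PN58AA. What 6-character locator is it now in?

PN47xx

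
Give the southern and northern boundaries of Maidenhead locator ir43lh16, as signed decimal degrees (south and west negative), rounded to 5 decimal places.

83.31667, 83.32083

Field I=8, R=17: +8·20° lon, +17·10° lat → SW at lon -20°, lat 80°.
Square 4, 3: +4·2° lon, +3·1° lat → SW at lon -12°, lat 83°.
Subsquare l=11, h=7: +11·0.0833333° lon, +7·0.0416667° lat → SW at lon -11.0833°, lat 83.2917°.
Extended square 1, 6: +1·0.00833333° lon, +6·0.00416667° lat → SW at lon -11.075°, lat 83.3167°.
Cell spans 0.00833333° lon × 0.00416667° lat.
south 83.31667, north 83.32083.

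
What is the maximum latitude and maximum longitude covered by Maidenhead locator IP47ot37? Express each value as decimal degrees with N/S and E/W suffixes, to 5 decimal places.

67.82500° N, 10.80000° W

Field I=8, P=15: +8·20° lon, +15·10° lat → SW at lon -20°, lat 60°.
Square 4, 7: +4·2° lon, +7·1° lat → SW at lon -12°, lat 67°.
Subsquare o=14, t=19: +14·0.0833333° lon, +19·0.0416667° lat → SW at lon -10.8333°, lat 67.7917°.
Extended square 3, 7: +3·0.00833333° lon, +7·0.00416667° lat → SW at lon -10.8083°, lat 67.8208°.
Cell spans 0.00833333° lon × 0.00416667° lat. NE corner is SW corner plus one full cell.
latitude 67.82500° N, longitude 10.80000° W.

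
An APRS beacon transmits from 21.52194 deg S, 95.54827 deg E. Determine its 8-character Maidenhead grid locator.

Shift to the Maidenhead origin (180°W, 90°S): lon 275.54827, lat 68.47806.
Field: lon ⌊275.54827/20⌋ = 13 → N; lat ⌊68.47806/10⌋ = 6 → G.
Square: lon ⌊15.54827/2⌋ = 7; lat ⌊8.47806/1⌋ = 8.
Subsquare: lon ⌊1.54827/0.0833333⌋ = 18 → s; lat ⌊0.47806/0.0416667⌋ = 11 → l.
Extended square: lon ⌊0.04827/0.00833333⌋ = 5; lat ⌊0.01973/0.00416667⌋ = 4.

NG78sl54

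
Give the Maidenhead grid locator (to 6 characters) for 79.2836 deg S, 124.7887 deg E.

PB20jr

Add 180° to longitude and 90° to latitude: 304.7887, 10.7164.
Field (20°×10°, letters A–R): lon ⌊304.7887/20⌋ = 15 → P; lat ⌊10.7164/10⌋ = 1 → B.
Square (2°×1°, digits 0–9): lon ⌊4.7887/2⌋ = 2; lat ⌊0.7164/1⌋ = 0.
Subsquare (5′×2.5′, letters a–x): lon ⌊0.7887/0.0833333⌋ = 9 → j; lat ⌊0.7164/0.0416667⌋ = 17 → r.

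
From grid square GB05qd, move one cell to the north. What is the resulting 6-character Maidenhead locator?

GB05qe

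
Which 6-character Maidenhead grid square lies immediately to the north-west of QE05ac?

PE95xd

Longitude subsquare a = 0; −1 → -1, wraps to 23 = x, carry into square.
Longitude square 0; −1 → -1, wraps to 9, carry into field.
Longitude field Q = 16; −1 → 15 = P.
Latitude subsquare c = 2; +1 → 3 = d.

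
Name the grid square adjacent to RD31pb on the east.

Longitude subsquare p = 15; +1 → 16 = q.
The latitude characters are unchanged.

RD31qb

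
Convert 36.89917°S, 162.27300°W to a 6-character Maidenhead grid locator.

AF83uc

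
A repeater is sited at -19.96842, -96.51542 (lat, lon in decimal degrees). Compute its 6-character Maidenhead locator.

Shift to the Maidenhead origin (180°W, 90°S): lon 83.4846, lat 70.0316.
Field: 83.4846/20 → 4 → E, 70.0316/10 → 7 → H; chars EH.
Square: 3.4846/2 → 1, 0.0316/1 → 0; chars 10.
Subsquare: 1.4846/0.0833333 → 17 → r, 0.0316/0.0416667 → 0 → a; chars ra.

EH10ra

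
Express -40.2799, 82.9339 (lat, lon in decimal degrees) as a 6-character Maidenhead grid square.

NE19lr

Shift to the Maidenhead origin (180°W, 90°S): lon 262.9339, lat 49.7201.
Field: lon ⌊262.9339/20⌋ = 13 → N; lat ⌊49.7201/10⌋ = 4 → E.
Square: lon ⌊2.9339/2⌋ = 1; lat ⌊9.7201/1⌋ = 9.
Subsquare: lon ⌊0.9339/0.0833333⌋ = 11 → l; lat ⌊0.7201/0.0416667⌋ = 17 → r.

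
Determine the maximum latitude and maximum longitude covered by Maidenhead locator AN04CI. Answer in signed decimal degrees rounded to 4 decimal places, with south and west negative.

44.3750, -179.7500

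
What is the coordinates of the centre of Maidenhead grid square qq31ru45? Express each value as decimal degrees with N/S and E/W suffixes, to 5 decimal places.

Field Q=16, Q=16: +16·20° lon, +16·10° lat → SW at lon 140°, lat 70°.
Square 3, 1: +3·2° lon, +1·1° lat → SW at lon 146°, lat 71°.
Subsquare r=17, u=20: +17·0.0833333° lon, +20·0.0416667° lat → SW at lon 147.417°, lat 71.8333°.
Extended square 4, 5: +4·0.00833333° lon, +5·0.00416667° lat → SW at lon 147.45°, lat 71.8542°.
Cell spans 0.00833333° lon × 0.00416667° lat. Centre is SW corner plus half of each.
latitude 71.85625° N, longitude 147.45417° E.

71.85625° N, 147.45417° E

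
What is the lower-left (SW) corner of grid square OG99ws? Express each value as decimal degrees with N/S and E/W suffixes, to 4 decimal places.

Field O=14, G=6: +14·20° lon, +6·10° lat → SW at lon 100°, lat -30°.
Square 9, 9: +9·2° lon, +9·1° lat → SW at lon 118°, lat -21°.
Subsquare w=22, s=18: +22·0.0833333° lon, +18·0.0416667° lat → SW at lon 119.833°, lat -20.25°.
latitude 20.2500° S, longitude 119.8333° E.

20.2500° S, 119.8333° E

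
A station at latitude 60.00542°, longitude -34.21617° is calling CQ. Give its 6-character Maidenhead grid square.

HP20va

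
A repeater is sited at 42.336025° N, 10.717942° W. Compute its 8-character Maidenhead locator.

Offset from 180°W / 90°S: lon 169.28206°, lat 132.33603°.
Field: lon ⌊169.28206/20⌋ = 8 → I; lat ⌊132.33603/10⌋ = 13 → N.
Square: lon ⌊9.28206/2⌋ = 4; lat ⌊2.33603/1⌋ = 2.
Subsquare: lon ⌊1.28206/0.0833333⌋ = 15 → p; lat ⌊0.33603/0.0416667⌋ = 8 → i.
Extended square: lon ⌊0.03206/0.00833333⌋ = 3; lat ⌊0.00269/0.00416667⌋ = 0.

IN42pi30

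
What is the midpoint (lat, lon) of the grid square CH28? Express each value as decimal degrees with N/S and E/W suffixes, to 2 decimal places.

11.50° S, 135.00° W

Field C=2, H=7: +2·20° lon, +7·10° lat → SW at lon -140°, lat -20°.
Square 2, 8: +2·2° lon, +8·1° lat → SW at lon -136°, lat -12°.
Cell spans 2° lon × 1° lat. Centre is SW corner plus half of each.
latitude 11.50° S, longitude 135.00° W.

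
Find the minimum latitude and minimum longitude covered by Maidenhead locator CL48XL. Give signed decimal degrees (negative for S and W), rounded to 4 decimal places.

28.4583, -130.0833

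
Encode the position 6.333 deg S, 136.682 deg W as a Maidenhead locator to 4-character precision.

Shift to the Maidenhead origin (180°W, 90°S): lon 43.32, lat 83.67.
Field: lon ⌊43.32/20⌋ = 2 → C; lat ⌊83.67/10⌋ = 8 → I.
Square: lon ⌊3.32/2⌋ = 1; lat ⌊3.67/1⌋ = 3.

CI13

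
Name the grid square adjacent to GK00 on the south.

GJ09

Latitude square 0; −1 → -1, wraps to 9, carry into field.
Latitude field K = 10; −1 → 9 = J.
The longitude characters are unchanged.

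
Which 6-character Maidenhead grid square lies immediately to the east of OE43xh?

Longitude subsquare x = 23; +1 → 24, wraps to 0 = a, carry into square.
Longitude square 4; +1 → 5.
The latitude characters are unchanged.

OE53ah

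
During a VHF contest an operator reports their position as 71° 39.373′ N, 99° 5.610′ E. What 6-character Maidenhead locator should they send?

NQ91np

Shift to the Maidenhead origin (180°W, 90°S): lon 279.0935, lat 161.6562.
Field: lon ⌊279.0935/20⌋ = 13 → N; lat ⌊161.6562/10⌋ = 16 → Q.
Square: lon ⌊19.0935/2⌋ = 9; lat ⌊1.6562/1⌋ = 1.
Subsquare: lon ⌊1.0935/0.0833333⌋ = 13 → n; lat ⌊0.6562/0.0416667⌋ = 15 → p.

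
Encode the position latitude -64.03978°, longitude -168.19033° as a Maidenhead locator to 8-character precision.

AC55vx70

Shift to the Maidenhead origin (180°W, 90°S): lon 11.80967, lat 25.96022.
Field: lon ⌊11.80967/20⌋ = 0 → A; lat ⌊25.96022/10⌋ = 2 → C.
Square: lon ⌊11.80967/2⌋ = 5; lat ⌊5.96022/1⌋ = 5.
Subsquare: lon ⌊1.80967/0.0833333⌋ = 21 → v; lat ⌊0.96022/0.0416667⌋ = 23 → x.
Extended square: lon ⌊0.05967/0.00833333⌋ = 7; lat ⌊0.00189/0.00416667⌋ = 0.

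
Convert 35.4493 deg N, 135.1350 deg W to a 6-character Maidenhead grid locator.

CM25kk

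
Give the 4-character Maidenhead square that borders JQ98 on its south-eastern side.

KQ07

Longitude square 9; +1 → 10, wraps to 0, carry into field.
Longitude field J = 9; +1 → 10 = K.
Latitude square 8; −1 → 7.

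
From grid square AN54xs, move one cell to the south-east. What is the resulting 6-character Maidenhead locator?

Longitude subsquare x = 23; +1 → 24, wraps to 0 = a, carry into square.
Longitude square 5; +1 → 6.
Latitude subsquare s = 18; −1 → 17 = r.

AN64ar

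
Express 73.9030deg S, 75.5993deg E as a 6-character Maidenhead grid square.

Shift to the Maidenhead origin (180°W, 90°S): lon 255.5993, lat 16.0970.
Field: lon ⌊255.5993/20⌋ = 12 → M; lat ⌊16.0970/10⌋ = 1 → B.
Square: lon ⌊15.5993/2⌋ = 7; lat ⌊6.0970/1⌋ = 6.
Subsquare: lon ⌊1.5993/0.0833333⌋ = 19 → t; lat ⌊0.0970/0.0416667⌋ = 2 → c.

MB76tc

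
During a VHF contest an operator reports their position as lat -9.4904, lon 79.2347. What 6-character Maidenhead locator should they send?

MI90om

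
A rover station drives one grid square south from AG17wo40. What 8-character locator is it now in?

AG17wn49

Latitude extended square 0; −1 → -1, wraps to 9, carry into subsquare.
Latitude subsquare o = 14; −1 → 13 = n.
The longitude characters are unchanged.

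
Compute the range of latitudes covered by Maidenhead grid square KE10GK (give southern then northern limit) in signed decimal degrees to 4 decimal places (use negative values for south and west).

Field K=10, E=4: +10·20° lon, +4·10° lat → SW at lon 20°, lat -50°.
Square 1, 0: +1·2° lon, +0·1° lat → SW at lon 22°, lat -50°.
Subsquare g=6, k=10: +6·0.0833333° lon, +10·0.0416667° lat → SW at lon 22.5°, lat -49.5833°.
Cell spans 0.0833333° lon × 0.0416667° lat.
south -49.5833, north -49.5417.

-49.5833, -49.5417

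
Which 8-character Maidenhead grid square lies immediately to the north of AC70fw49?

AC70fx40

Latitude extended square 9; +1 → 10, wraps to 0, carry into subsquare.
Latitude subsquare w = 22; +1 → 23 = x.
The longitude characters are unchanged.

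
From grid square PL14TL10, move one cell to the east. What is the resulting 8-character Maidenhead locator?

PL14tl20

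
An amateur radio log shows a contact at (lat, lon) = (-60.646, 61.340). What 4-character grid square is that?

Shift to the Maidenhead origin (180°W, 90°S): lon 241.34, lat 29.35.
Field: lon ⌊241.34/20⌋ = 12 → M; lat ⌊29.35/10⌋ = 2 → C.
Square: lon ⌊1.34/2⌋ = 0; lat ⌊9.35/1⌋ = 9.

MC09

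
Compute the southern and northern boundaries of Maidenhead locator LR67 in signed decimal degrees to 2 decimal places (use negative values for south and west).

87.00, 88.00

Field L=11, R=17: +11·20° lon, +17·10° lat → SW at lon 40°, lat 80°.
Square 6, 7: +6·2° lon, +7·1° lat → SW at lon 52°, lat 87°.
Cell spans 2° lon × 1° lat.
south 87.00, north 88.00.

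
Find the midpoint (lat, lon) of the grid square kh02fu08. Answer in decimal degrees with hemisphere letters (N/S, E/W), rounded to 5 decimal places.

Field K=10, H=7: +10·20° lon, +7·10° lat → SW at lon 20°, lat -20°.
Square 0, 2: +0·2° lon, +2·1° lat → SW at lon 20°, lat -18°.
Subsquare f=5, u=20: +5·0.0833333° lon, +20·0.0416667° lat → SW at lon 20.4167°, lat -17.1667°.
Extended square 0, 8: +0·0.00833333° lon, +8·0.00416667° lat → SW at lon 20.4167°, lat -17.1333°.
Cell spans 0.00833333° lon × 0.00416667° lat. Centre is SW corner plus half of each.
latitude 17.13125° S, longitude 20.42083° E.

17.13125° S, 20.42083° E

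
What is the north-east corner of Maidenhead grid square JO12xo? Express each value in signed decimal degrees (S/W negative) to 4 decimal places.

Field J=9, O=14: +9·20° lon, +14·10° lat → SW at lon 0°, lat 50°.
Square 1, 2: +1·2° lon, +2·1° lat → SW at lon 2°, lat 52°.
Subsquare x=23, o=14: +23·0.0833333° lon, +14·0.0416667° lat → SW at lon 3.91667°, lat 52.5833°.
Cell spans 0.0833333° lon × 0.0416667° lat. NE corner is SW corner plus one full cell.
latitude 52.6250, longitude 4.0000.

52.6250, 4.0000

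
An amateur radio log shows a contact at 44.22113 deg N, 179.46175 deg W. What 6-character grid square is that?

Offset from 180°W / 90°S: lon 0.5383°, lat 134.2211°.
Field: lon ⌊0.5383/20⌋ = 0 → A; lat ⌊134.2211/10⌋ = 13 → N.
Square: lon ⌊0.5383/2⌋ = 0; lat ⌊4.2211/1⌋ = 4.
Subsquare: lon ⌊0.5383/0.0833333⌋ = 6 → g; lat ⌊0.2211/0.0416667⌋ = 5 → f.

AN04gf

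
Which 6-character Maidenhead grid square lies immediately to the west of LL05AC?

Longitude subsquare a = 0; −1 → -1, wraps to 23 = x, carry into square.
Longitude square 0; −1 → -1, wraps to 9, carry into field.
Longitude field L = 11; −1 → 10 = K.
The latitude characters are unchanged.

KL95xc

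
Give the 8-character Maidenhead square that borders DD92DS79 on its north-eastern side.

DD92dt80

Longitude extended square 7; +1 → 8.
Latitude extended square 9; +1 → 10, wraps to 0, carry into subsquare.
Latitude subsquare s = 18; +1 → 19 = t.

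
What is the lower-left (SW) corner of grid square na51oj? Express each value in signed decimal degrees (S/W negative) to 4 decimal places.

-88.6250, 91.1667

Field N=13, A=0: +13·20° lon, +0·10° lat → SW at lon 80°, lat -90°.
Square 5, 1: +5·2° lon, +1·1° lat → SW at lon 90°, lat -89°.
Subsquare o=14, j=9: +14·0.0833333° lon, +9·0.0416667° lat → SW at lon 91.1667°, lat -88.625°.
latitude -88.6250, longitude 91.1667.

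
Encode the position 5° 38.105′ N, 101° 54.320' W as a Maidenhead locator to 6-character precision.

Offset from 180°W / 90°S: lon 78.0947°, lat 95.6351°.
Field: lon ⌊78.0947/20⌋ = 3 → D; lat ⌊95.6351/10⌋ = 9 → J.
Square: lon ⌊18.0947/2⌋ = 9; lat ⌊5.6351/1⌋ = 5.
Subsquare: lon ⌊0.0947/0.0833333⌋ = 1 → b; lat ⌊0.6351/0.0416667⌋ = 15 → p.

DJ95bp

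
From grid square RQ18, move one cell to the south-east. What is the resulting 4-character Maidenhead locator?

RQ27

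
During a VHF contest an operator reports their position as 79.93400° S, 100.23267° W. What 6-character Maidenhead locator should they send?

Shift to the Maidenhead origin (180°W, 90°S): lon 79.7673, lat 10.0660.
Field: 79.7673/20 → 3 → D, 10.0660/10 → 1 → B; chars DB.
Square: 19.7673/2 → 9, 0.0660/1 → 0; chars 90.
Subsquare: 1.7673/0.0833333 → 21 → v, 0.0660/0.0416667 → 1 → b; chars vb.

DB90vb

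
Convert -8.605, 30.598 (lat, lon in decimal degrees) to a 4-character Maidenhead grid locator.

KI51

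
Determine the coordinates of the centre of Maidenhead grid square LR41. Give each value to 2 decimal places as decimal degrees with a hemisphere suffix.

Field L=11, R=17: +11·20° lon, +17·10° lat → SW at lon 40°, lat 80°.
Square 4, 1: +4·2° lon, +1·1° lat → SW at lon 48°, lat 81°.
Cell spans 2° lon × 1° lat. Centre is SW corner plus half of each.
latitude 81.50° N, longitude 49.00° E.

81.50° N, 49.00° E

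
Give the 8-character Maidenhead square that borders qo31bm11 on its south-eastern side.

QO31bm20

Longitude extended square 1; +1 → 2.
Latitude extended square 1; −1 → 0.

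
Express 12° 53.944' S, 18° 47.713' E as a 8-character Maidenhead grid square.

JH97jc54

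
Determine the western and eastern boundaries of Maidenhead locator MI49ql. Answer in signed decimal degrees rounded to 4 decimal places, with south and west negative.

69.3333, 69.4167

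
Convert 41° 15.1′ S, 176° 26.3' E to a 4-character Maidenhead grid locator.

RE88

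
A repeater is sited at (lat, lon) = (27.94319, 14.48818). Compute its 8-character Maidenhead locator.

Shift to the Maidenhead origin (180°W, 90°S): lon 194.48818, lat 117.94319.
Field: lon ⌊194.48818/20⌋ = 9 → J; lat ⌊117.94319/10⌋ = 11 → L.
Square: lon ⌊14.48818/2⌋ = 7; lat ⌊7.94319/1⌋ = 7.
Subsquare: lon ⌊0.48818/0.0833333⌋ = 5 → f; lat ⌊0.94319/0.0416667⌋ = 22 → w.
Extended square: lon ⌊0.07151/0.00833333⌋ = 8; lat ⌊0.02652/0.00416667⌋ = 6.

JL77fw86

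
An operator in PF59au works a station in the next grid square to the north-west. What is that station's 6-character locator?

PF49xv

Longitude subsquare a = 0; −1 → -1, wraps to 23 = x, carry into square.
Longitude square 5; −1 → 4.
Latitude subsquare u = 20; +1 → 21 = v.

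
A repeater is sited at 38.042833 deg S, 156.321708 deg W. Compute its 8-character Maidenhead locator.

BF11uw19

Add 180° to longitude and 90° to latitude: 23.67829, 51.95717.
Field (20°×10°, letters A–R): 23.67829/20 → 1 → B, 51.95717/10 → 5 → F; chars BF.
Square (2°×1°, digits 0–9): 3.67829/2 → 1, 1.95717/1 → 1; chars 11.
Subsquare (5′×2.5′, letters a–x): 1.67829/0.0833333 → 20 → u, 0.95717/0.0416667 → 22 → w; chars uw.
Extended square (30″×15″, digits 0–9): 0.01163/0.00833333 → 1, 0.04050/0.00416667 → 9; chars 19.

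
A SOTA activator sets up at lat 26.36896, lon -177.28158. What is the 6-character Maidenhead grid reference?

Shift to the Maidenhead origin (180°W, 90°S): lon 2.7184, lat 116.3690.
Field (20°×10°, letters A–R): lon ⌊2.7184/20⌋ = 0 → A; lat ⌊116.3690/10⌋ = 11 → L.
Square (2°×1°, digits 0–9): lon ⌊2.7184/2⌋ = 1; lat ⌊6.3690/1⌋ = 6.
Subsquare (5′×2.5′, letters a–x): lon ⌊0.7184/0.0833333⌋ = 8 → i; lat ⌊0.3690/0.0416667⌋ = 8 → i.

AL16ii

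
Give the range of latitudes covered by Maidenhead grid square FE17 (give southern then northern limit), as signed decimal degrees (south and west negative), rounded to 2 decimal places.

-43.00, -42.00

Field F=5, E=4: +5·20° lon, +4·10° lat → SW at lon -80°, lat -50°.
Square 1, 7: +1·2° lon, +7·1° lat → SW at lon -78°, lat -43°.
Cell spans 2° lon × 1° lat.
south -43.00, north -42.00.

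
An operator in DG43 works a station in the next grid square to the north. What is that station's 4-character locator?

DG44

Latitude square 3; +1 → 4.
The longitude characters are unchanged.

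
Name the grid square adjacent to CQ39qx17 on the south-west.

CQ39qx06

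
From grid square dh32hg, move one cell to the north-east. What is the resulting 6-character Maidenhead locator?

Longitude subsquare h = 7; +1 → 8 = i.
Latitude subsquare g = 6; +1 → 7 = h.

DH32ih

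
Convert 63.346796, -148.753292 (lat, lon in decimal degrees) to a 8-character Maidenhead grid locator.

Add 180° to longitude and 90° to latitude: 31.24671, 153.34680.
Field: lon ⌊31.24671/20⌋ = 1 → B; lat ⌊153.34680/10⌋ = 15 → P.
Square: lon ⌊11.24671/2⌋ = 5; lat ⌊3.34680/1⌋ = 3.
Subsquare: lon ⌊1.24671/0.0833333⌋ = 14 → o; lat ⌊0.34680/0.0416667⌋ = 8 → i.
Extended square: lon ⌊0.08004/0.00833333⌋ = 9; lat ⌊0.01346/0.00416667⌋ = 3.

BP53oi93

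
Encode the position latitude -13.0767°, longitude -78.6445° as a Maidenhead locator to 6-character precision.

FH06qw

Offset from 180°W / 90°S: lon 101.3555°, lat 76.9233°.
Field (20°×10°, letters A–R): lon ⌊101.3555/20⌋ = 5 → F; lat ⌊76.9233/10⌋ = 7 → H.
Square (2°×1°, digits 0–9): lon ⌊1.3555/2⌋ = 0; lat ⌊6.9233/1⌋ = 6.
Subsquare (5′×2.5′, letters a–x): lon ⌊1.3555/0.0833333⌋ = 16 → q; lat ⌊0.9233/0.0416667⌋ = 22 → w.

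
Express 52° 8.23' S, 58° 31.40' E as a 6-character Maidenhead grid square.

Add 180° to longitude and 90° to latitude: 238.5233, 37.8628.
Field: lon ⌊238.5233/20⌋ = 11 → L; lat ⌊37.8628/10⌋ = 3 → D.
Square: lon ⌊18.5233/2⌋ = 9; lat ⌊7.8628/1⌋ = 7.
Subsquare: lon ⌊0.5233/0.0833333⌋ = 6 → g; lat ⌊0.8628/0.0416667⌋ = 20 → u.

LD97gu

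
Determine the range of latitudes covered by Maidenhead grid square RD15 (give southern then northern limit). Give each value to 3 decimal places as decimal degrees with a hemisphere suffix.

Field R=17, D=3: +17·20° lon, +3·10° lat → SW at lon 160°, lat -60°.
Square 1, 5: +1·2° lon, +5·1° lat → SW at lon 162°, lat -55°.
Cell spans 2° lon × 1° lat.
south 55.000° S, north 54.000° S.

55.000° S, 54.000° S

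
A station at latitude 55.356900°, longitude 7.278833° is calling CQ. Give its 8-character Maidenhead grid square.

JO35pi35

Add 180° to longitude and 90° to latitude: 187.27883, 145.35690.
Field: lon ⌊187.27883/20⌋ = 9 → J; lat ⌊145.35690/10⌋ = 14 → O.
Square: lon ⌊7.27883/2⌋ = 3; lat ⌊5.35690/1⌋ = 5.
Subsquare: lon ⌊1.27883/0.0833333⌋ = 15 → p; lat ⌊0.35690/0.0416667⌋ = 8 → i.
Extended square: lon ⌊0.02883/0.00833333⌋ = 3; lat ⌊0.02357/0.00416667⌋ = 5.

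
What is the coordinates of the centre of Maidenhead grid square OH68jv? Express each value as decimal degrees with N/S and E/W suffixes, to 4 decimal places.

11.1042° S, 112.7917° E

Field O=14, H=7: +14·20° lon, +7·10° lat → SW at lon 100°, lat -20°.
Square 6, 8: +6·2° lon, +8·1° lat → SW at lon 112°, lat -12°.
Subsquare j=9, v=21: +9·0.0833333° lon, +21·0.0416667° lat → SW at lon 112.75°, lat -11.125°.
Cell spans 0.0833333° lon × 0.0416667° lat. Centre is SW corner plus half of each.
latitude 11.1042° S, longitude 112.7917° E.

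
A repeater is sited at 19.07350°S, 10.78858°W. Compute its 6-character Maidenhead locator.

Offset from 180°W / 90°S: lon 169.2114°, lat 70.9265°.
Field: lon ⌊169.2114/20⌋ = 8 → I; lat ⌊70.9265/10⌋ = 7 → H.
Square: lon ⌊9.2114/2⌋ = 4; lat ⌊0.9265/1⌋ = 0.
Subsquare: lon ⌊1.2114/0.0833333⌋ = 14 → o; lat ⌊0.9265/0.0416667⌋ = 22 → w.

IH40ow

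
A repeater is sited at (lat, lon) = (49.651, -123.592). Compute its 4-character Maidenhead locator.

Add 180° to longitude and 90° to latitude: 56.41, 139.65.
Field: lon ⌊56.41/20⌋ = 2 → C; lat ⌊139.65/10⌋ = 13 → N.
Square: lon ⌊16.41/2⌋ = 8; lat ⌊9.65/1⌋ = 9.

CN89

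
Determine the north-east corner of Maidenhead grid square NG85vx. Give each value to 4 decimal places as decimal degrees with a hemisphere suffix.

24.0000° S, 97.8333° E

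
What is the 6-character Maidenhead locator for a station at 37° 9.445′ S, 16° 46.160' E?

JF82ju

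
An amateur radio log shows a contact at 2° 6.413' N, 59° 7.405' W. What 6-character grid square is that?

Offset from 180°W / 90°S: lon 120.8766°, lat 92.1069°.
Field (20°×10°, letters A–R): 120.8766/20 → 6 → G, 92.1069/10 → 9 → J; chars GJ.
Square (2°×1°, digits 0–9): 0.8766/2 → 0, 2.1069/1 → 2; chars 02.
Subsquare (5′×2.5′, letters a–x): 0.8766/0.0833333 → 10 → k, 0.1069/0.0416667 → 2 → c; chars kc.

GJ02kc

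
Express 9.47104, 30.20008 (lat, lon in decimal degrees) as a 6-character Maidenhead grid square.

Offset from 180°W / 90°S: lon 210.2001°, lat 99.4710°.
Field (20°×10°, letters A–R): lon ⌊210.2001/20⌋ = 10 → K; lat ⌊99.4710/10⌋ = 9 → J.
Square (2°×1°, digits 0–9): lon ⌊10.2001/2⌋ = 5; lat ⌊9.4710/1⌋ = 9.
Subsquare (5′×2.5′, letters a–x): lon ⌊0.2001/0.0833333⌋ = 2 → c; lat ⌊0.4710/0.0416667⌋ = 11 → l.

KJ59cl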